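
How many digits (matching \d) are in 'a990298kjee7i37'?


\d matches any digit 0-9.
Scanning 'a990298kjee7i37':
  pos 1: '9' -> DIGIT
  pos 2: '9' -> DIGIT
  pos 3: '0' -> DIGIT
  pos 4: '2' -> DIGIT
  pos 5: '9' -> DIGIT
  pos 6: '8' -> DIGIT
  pos 11: '7' -> DIGIT
  pos 13: '3' -> DIGIT
  pos 14: '7' -> DIGIT
Digits found: ['9', '9', '0', '2', '9', '8', '7', '3', '7']
Total: 9

9


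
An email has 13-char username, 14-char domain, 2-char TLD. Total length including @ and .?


An email address has format: username@domain.tld
Username length: 13
'@' character: 1
Domain length: 14
'.' character: 1
TLD length: 2
Total = 13 + 1 + 14 + 1 + 2 = 31

31


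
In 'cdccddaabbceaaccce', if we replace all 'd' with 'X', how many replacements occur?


re.sub('d', 'X', text) replaces every occurrence of 'd' with 'X'.
Text: 'cdccddaabbceaaccce'
Scanning for 'd':
  pos 1: 'd' -> replacement #1
  pos 4: 'd' -> replacement #2
  pos 5: 'd' -> replacement #3
Total replacements: 3

3


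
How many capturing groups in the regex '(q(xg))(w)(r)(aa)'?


To count capturing groups, count each '(' that starts a group.
Pattern: '(q(xg))(w)(r)(aa)'
Walking through the pattern:
  Position 0: '(' -> group #1
  Position 2: '(' -> group #2
  Position 7: '(' -> group #3
  Position 10: '(' -> group #4
  Position 13: '(' -> group #5
Total capturing groups: 5

5


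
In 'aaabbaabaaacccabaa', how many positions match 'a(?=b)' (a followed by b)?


Lookahead 'a(?=b)' matches 'a' only when followed by 'b'.
String: 'aaabbaabaaacccabaa'
Checking each position where char is 'a':
  pos 0: 'a' -> no (next='a')
  pos 1: 'a' -> no (next='a')
  pos 2: 'a' -> MATCH (next='b')
  pos 5: 'a' -> no (next='a')
  pos 6: 'a' -> MATCH (next='b')
  pos 8: 'a' -> no (next='a')
  pos 9: 'a' -> no (next='a')
  pos 10: 'a' -> no (next='c')
  pos 14: 'a' -> MATCH (next='b')
  pos 16: 'a' -> no (next='a')
Matching positions: [2, 6, 14]
Count: 3

3


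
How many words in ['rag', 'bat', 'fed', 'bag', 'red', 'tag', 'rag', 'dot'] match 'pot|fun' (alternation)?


Alternation 'pot|fun' matches either 'pot' or 'fun'.
Checking each word:
  'rag' -> no
  'bat' -> no
  'fed' -> no
  'bag' -> no
  'red' -> no
  'tag' -> no
  'rag' -> no
  'dot' -> no
Matches: []
Count: 0

0


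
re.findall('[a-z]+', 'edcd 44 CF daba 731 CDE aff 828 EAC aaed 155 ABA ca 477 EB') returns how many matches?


Pattern '[a-z]+' finds one or more lowercase letters.
Text: 'edcd 44 CF daba 731 CDE aff 828 EAC aaed 155 ABA ca 477 EB'
Scanning for matches:
  Match 1: 'edcd'
  Match 2: 'daba'
  Match 3: 'aff'
  Match 4: 'aaed'
  Match 5: 'ca'
Total matches: 5

5


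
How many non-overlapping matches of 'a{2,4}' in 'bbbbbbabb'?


Pattern 'a{2,4}' matches between 2 and 4 consecutive a's (greedy).
String: 'bbbbbbabb'
Finding runs of a's and applying greedy matching:
  Run at pos 6: 'a' (length 1)
Matches: []
Count: 0

0


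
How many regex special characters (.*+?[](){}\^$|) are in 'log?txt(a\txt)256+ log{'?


Regex special characters are: . * + ? [ ] ( ) { } \ ^ $ |
Scanning 'log?txt(a\txt)256+ log{':
  pos 3: '?' -> SPECIAL
  pos 7: '(' -> SPECIAL
  pos 9: '\' -> SPECIAL
  pos 13: ')' -> SPECIAL
  pos 17: '+' -> SPECIAL
  pos 22: '{' -> SPECIAL
Special chars found: ['?', '(', '\\', ')', '+', '{']
Total: 6

6


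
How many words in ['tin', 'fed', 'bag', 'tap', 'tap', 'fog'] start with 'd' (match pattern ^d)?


Pattern ^d anchors to start of word. Check which words begin with 'd':
  'tin' -> no
  'fed' -> no
  'bag' -> no
  'tap' -> no
  'tap' -> no
  'fog' -> no
Matching words: []
Count: 0

0


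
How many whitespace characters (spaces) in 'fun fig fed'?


\s matches whitespace characters (spaces, tabs, etc.).
Text: 'fun fig fed'
This text has 3 words separated by spaces.
Number of spaces = number of words - 1 = 3 - 1 = 2

2


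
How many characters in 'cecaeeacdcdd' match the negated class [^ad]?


Negated class [^ad] matches any char NOT in {a, d}
Scanning 'cecaeeacdcdd':
  pos 0: 'c' -> MATCH
  pos 1: 'e' -> MATCH
  pos 2: 'c' -> MATCH
  pos 3: 'a' -> no (excluded)
  pos 4: 'e' -> MATCH
  pos 5: 'e' -> MATCH
  pos 6: 'a' -> no (excluded)
  pos 7: 'c' -> MATCH
  pos 8: 'd' -> no (excluded)
  pos 9: 'c' -> MATCH
  pos 10: 'd' -> no (excluded)
  pos 11: 'd' -> no (excluded)
Total matches: 7

7


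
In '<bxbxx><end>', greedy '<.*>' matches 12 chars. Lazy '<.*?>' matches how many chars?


Greedy '<.*>' tries to match as MUCH as possible.
Lazy '<.*?>' tries to match as LITTLE as possible.

String: '<bxbxx><end>'
Greedy '<.*>' starts at first '<' and extends to the LAST '>': '<bxbxx><end>' (12 chars)
Lazy '<.*?>' starts at first '<' and stops at the FIRST '>': '<bxbxx>' (7 chars)

7


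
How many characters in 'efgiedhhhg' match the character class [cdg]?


Character class [cdg] matches any of: {c, d, g}
Scanning string 'efgiedhhhg' character by character:
  pos 0: 'e' -> no
  pos 1: 'f' -> no
  pos 2: 'g' -> MATCH
  pos 3: 'i' -> no
  pos 4: 'e' -> no
  pos 5: 'd' -> MATCH
  pos 6: 'h' -> no
  pos 7: 'h' -> no
  pos 8: 'h' -> no
  pos 9: 'g' -> MATCH
Total matches: 3

3


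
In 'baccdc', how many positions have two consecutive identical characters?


Looking for consecutive identical characters in 'baccdc':
  pos 0-1: 'b' vs 'a' -> different
  pos 1-2: 'a' vs 'c' -> different
  pos 2-3: 'c' vs 'c' -> MATCH ('cc')
  pos 3-4: 'c' vs 'd' -> different
  pos 4-5: 'd' vs 'c' -> different
Consecutive identical pairs: ['cc']
Count: 1

1


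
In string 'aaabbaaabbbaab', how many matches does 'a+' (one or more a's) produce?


Pattern 'a+' matches one or more consecutive a's.
String: 'aaabbaaabbbaab'
Scanning for runs of a:
  Match 1: 'aaa' (length 3)
  Match 2: 'aaa' (length 3)
  Match 3: 'aa' (length 2)
Total matches: 3

3


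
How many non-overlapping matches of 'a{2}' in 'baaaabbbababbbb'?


Pattern 'a{2}' matches exactly 2 consecutive a's (greedy, non-overlapping).
String: 'baaaabbbababbbb'
Scanning for runs of a's:
  Run at pos 1: 'aaaa' (length 4) -> 2 match(es)
  Run at pos 8: 'a' (length 1) -> 0 match(es)
  Run at pos 10: 'a' (length 1) -> 0 match(es)
Matches found: ['aa', 'aa']
Total: 2

2


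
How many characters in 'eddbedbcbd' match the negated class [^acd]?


Negated class [^acd] matches any char NOT in {a, c, d}
Scanning 'eddbedbcbd':
  pos 0: 'e' -> MATCH
  pos 1: 'd' -> no (excluded)
  pos 2: 'd' -> no (excluded)
  pos 3: 'b' -> MATCH
  pos 4: 'e' -> MATCH
  pos 5: 'd' -> no (excluded)
  pos 6: 'b' -> MATCH
  pos 7: 'c' -> no (excluded)
  pos 8: 'b' -> MATCH
  pos 9: 'd' -> no (excluded)
Total matches: 5

5


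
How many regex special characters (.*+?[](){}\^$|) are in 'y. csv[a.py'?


Regex special characters are: . * + ? [ ] ( ) { } \ ^ $ |
Scanning 'y. csv[a.py':
  pos 1: '.' -> SPECIAL
  pos 6: '[' -> SPECIAL
  pos 8: '.' -> SPECIAL
Special chars found: ['.', '[', '.']
Total: 3

3


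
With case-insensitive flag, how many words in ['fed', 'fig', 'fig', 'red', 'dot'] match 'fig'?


Case-insensitive matching: compare each word's lowercase form to 'fig'.
  'fed' -> lower='fed' -> no
  'fig' -> lower='fig' -> MATCH
  'fig' -> lower='fig' -> MATCH
  'red' -> lower='red' -> no
  'dot' -> lower='dot' -> no
Matches: ['fig', 'fig']
Count: 2

2


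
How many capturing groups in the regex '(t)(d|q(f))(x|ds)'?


To count capturing groups, count each '(' that starts a group.
Pattern: '(t)(d|q(f))(x|ds)'
Walking through the pattern:
  Position 0: '(' -> group #1
  Position 3: '(' -> group #2
  Position 7: '(' -> group #3
  Position 11: '(' -> group #4
Total capturing groups: 4

4


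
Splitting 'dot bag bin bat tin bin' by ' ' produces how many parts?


Splitting by ' ' breaks the string at each occurrence of the separator.
Text: 'dot bag bin bat tin bin'
Parts after split:
  Part 1: 'dot'
  Part 2: 'bag'
  Part 3: 'bin'
  Part 4: 'bat'
  Part 5: 'tin'
  Part 6: 'bin'
Total parts: 6

6


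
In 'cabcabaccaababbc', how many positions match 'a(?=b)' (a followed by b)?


Lookahead 'a(?=b)' matches 'a' only when followed by 'b'.
String: 'cabcabaccaababbc'
Checking each position where char is 'a':
  pos 1: 'a' -> MATCH (next='b')
  pos 4: 'a' -> MATCH (next='b')
  pos 6: 'a' -> no (next='c')
  pos 9: 'a' -> no (next='a')
  pos 10: 'a' -> MATCH (next='b')
  pos 12: 'a' -> MATCH (next='b')
Matching positions: [1, 4, 10, 12]
Count: 4

4


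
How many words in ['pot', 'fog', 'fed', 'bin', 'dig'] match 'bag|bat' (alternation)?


Alternation 'bag|bat' matches either 'bag' or 'bat'.
Checking each word:
  'pot' -> no
  'fog' -> no
  'fed' -> no
  'bin' -> no
  'dig' -> no
Matches: []
Count: 0

0


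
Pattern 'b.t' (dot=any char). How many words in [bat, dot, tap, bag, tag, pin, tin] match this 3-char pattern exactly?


Pattern 'b.t' means: starts with 'b', any single char, ends with 't'.
Checking each word (must be exactly 3 chars):
  'bat' (len=3): MATCH
  'dot' (len=3): no
  'tap' (len=3): no
  'bag' (len=3): no
  'tag' (len=3): no
  'pin' (len=3): no
  'tin' (len=3): no
Matching words: ['bat']
Total: 1

1


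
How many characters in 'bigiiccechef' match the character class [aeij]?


Character class [aeij] matches any of: {a, e, i, j}
Scanning string 'bigiiccechef' character by character:
  pos 0: 'b' -> no
  pos 1: 'i' -> MATCH
  pos 2: 'g' -> no
  pos 3: 'i' -> MATCH
  pos 4: 'i' -> MATCH
  pos 5: 'c' -> no
  pos 6: 'c' -> no
  pos 7: 'e' -> MATCH
  pos 8: 'c' -> no
  pos 9: 'h' -> no
  pos 10: 'e' -> MATCH
  pos 11: 'f' -> no
Total matches: 5

5


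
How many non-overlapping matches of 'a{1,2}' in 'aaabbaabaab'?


Pattern 'a{1,2}' matches between 1 and 2 consecutive a's (greedy).
String: 'aaabbaabaab'
Finding runs of a's and applying greedy matching:
  Run at pos 0: 'aaa' (length 3)
  Run at pos 5: 'aa' (length 2)
  Run at pos 8: 'aa' (length 2)
Matches: ['aa', 'a', 'aa', 'aa']
Count: 4

4


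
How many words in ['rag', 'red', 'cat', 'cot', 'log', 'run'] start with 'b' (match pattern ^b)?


Pattern ^b anchors to start of word. Check which words begin with 'b':
  'rag' -> no
  'red' -> no
  'cat' -> no
  'cot' -> no
  'log' -> no
  'run' -> no
Matching words: []
Count: 0

0


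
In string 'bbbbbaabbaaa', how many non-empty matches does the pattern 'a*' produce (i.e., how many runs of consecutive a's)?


Pattern 'a*' matches zero or more a's. We want non-empty runs of consecutive a's.
String: 'bbbbbaabbaaa'
Walking through the string to find runs of a's:
  Run 1: positions 5-6 -> 'aa'
  Run 2: positions 9-11 -> 'aaa'
Non-empty runs found: ['aa', 'aaa']
Count: 2

2


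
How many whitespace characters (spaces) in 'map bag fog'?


\s matches whitespace characters (spaces, tabs, etc.).
Text: 'map bag fog'
This text has 3 words separated by spaces.
Number of spaces = number of words - 1 = 3 - 1 = 2

2


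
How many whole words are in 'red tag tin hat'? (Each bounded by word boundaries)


Word boundaries (\b) mark the start/end of each word.
Text: 'red tag tin hat'
Splitting by whitespace:
  Word 1: 'red'
  Word 2: 'tag'
  Word 3: 'tin'
  Word 4: 'hat'
Total whole words: 4

4


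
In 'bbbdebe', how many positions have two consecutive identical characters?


Looking for consecutive identical characters in 'bbbdebe':
  pos 0-1: 'b' vs 'b' -> MATCH ('bb')
  pos 1-2: 'b' vs 'b' -> MATCH ('bb')
  pos 2-3: 'b' vs 'd' -> different
  pos 3-4: 'd' vs 'e' -> different
  pos 4-5: 'e' vs 'b' -> different
  pos 5-6: 'b' vs 'e' -> different
Consecutive identical pairs: ['bb', 'bb']
Count: 2

2


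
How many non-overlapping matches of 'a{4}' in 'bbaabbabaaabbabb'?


Pattern 'a{4}' matches exactly 4 consecutive a's (greedy, non-overlapping).
String: 'bbaabbabaaabbabb'
Scanning for runs of a's:
  Run at pos 2: 'aa' (length 2) -> 0 match(es)
  Run at pos 6: 'a' (length 1) -> 0 match(es)
  Run at pos 8: 'aaa' (length 3) -> 0 match(es)
  Run at pos 13: 'a' (length 1) -> 0 match(es)
Matches found: []
Total: 0

0


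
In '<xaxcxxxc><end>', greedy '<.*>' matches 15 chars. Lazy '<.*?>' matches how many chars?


Greedy '<.*>' tries to match as MUCH as possible.
Lazy '<.*?>' tries to match as LITTLE as possible.

String: '<xaxcxxxc><end>'
Greedy '<.*>' starts at first '<' and extends to the LAST '>': '<xaxcxxxc><end>' (15 chars)
Lazy '<.*?>' starts at first '<' and stops at the FIRST '>': '<xaxcxxxc>' (10 chars)

10


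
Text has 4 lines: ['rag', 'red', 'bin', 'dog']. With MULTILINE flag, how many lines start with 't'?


With MULTILINE flag, ^ matches the start of each line.
Lines: ['rag', 'red', 'bin', 'dog']
Checking which lines start with 't':
  Line 1: 'rag' -> no
  Line 2: 'red' -> no
  Line 3: 'bin' -> no
  Line 4: 'dog' -> no
Matching lines: []
Count: 0

0


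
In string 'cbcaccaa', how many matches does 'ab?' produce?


Pattern 'ab?' matches 'a' optionally followed by 'b'.
String: 'cbcaccaa'
Scanning left to right for 'a' then checking next char:
  Match 1: 'a' (a not followed by b)
  Match 2: 'a' (a not followed by b)
  Match 3: 'a' (a not followed by b)
Total matches: 3

3


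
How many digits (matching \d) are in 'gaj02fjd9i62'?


\d matches any digit 0-9.
Scanning 'gaj02fjd9i62':
  pos 3: '0' -> DIGIT
  pos 4: '2' -> DIGIT
  pos 8: '9' -> DIGIT
  pos 10: '6' -> DIGIT
  pos 11: '2' -> DIGIT
Digits found: ['0', '2', '9', '6', '2']
Total: 5

5


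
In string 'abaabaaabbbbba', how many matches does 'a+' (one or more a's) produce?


Pattern 'a+' matches one or more consecutive a's.
String: 'abaabaaabbbbba'
Scanning for runs of a:
  Match 1: 'a' (length 1)
  Match 2: 'aa' (length 2)
  Match 3: 'aaa' (length 3)
  Match 4: 'a' (length 1)
Total matches: 4

4


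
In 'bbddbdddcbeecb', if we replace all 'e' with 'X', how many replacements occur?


re.sub('e', 'X', text) replaces every occurrence of 'e' with 'X'.
Text: 'bbddbdddcbeecb'
Scanning for 'e':
  pos 10: 'e' -> replacement #1
  pos 11: 'e' -> replacement #2
Total replacements: 2

2


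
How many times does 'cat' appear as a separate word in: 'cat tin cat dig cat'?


Scanning each word for exact match 'cat':
  Word 1: 'cat' -> MATCH
  Word 2: 'tin' -> no
  Word 3: 'cat' -> MATCH
  Word 4: 'dig' -> no
  Word 5: 'cat' -> MATCH
Total matches: 3

3


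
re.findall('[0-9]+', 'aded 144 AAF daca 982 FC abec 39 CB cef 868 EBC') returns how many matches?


Pattern '[0-9]+' finds one or more digits.
Text: 'aded 144 AAF daca 982 FC abec 39 CB cef 868 EBC'
Scanning for matches:
  Match 1: '144'
  Match 2: '982'
  Match 3: '39'
  Match 4: '868'
Total matches: 4

4


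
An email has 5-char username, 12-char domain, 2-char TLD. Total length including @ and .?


An email address has format: username@domain.tld
Username length: 5
'@' character: 1
Domain length: 12
'.' character: 1
TLD length: 2
Total = 5 + 1 + 12 + 1 + 2 = 21

21


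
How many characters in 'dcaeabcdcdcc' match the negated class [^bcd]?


Negated class [^bcd] matches any char NOT in {b, c, d}
Scanning 'dcaeabcdcdcc':
  pos 0: 'd' -> no (excluded)
  pos 1: 'c' -> no (excluded)
  pos 2: 'a' -> MATCH
  pos 3: 'e' -> MATCH
  pos 4: 'a' -> MATCH
  pos 5: 'b' -> no (excluded)
  pos 6: 'c' -> no (excluded)
  pos 7: 'd' -> no (excluded)
  pos 8: 'c' -> no (excluded)
  pos 9: 'd' -> no (excluded)
  pos 10: 'c' -> no (excluded)
  pos 11: 'c' -> no (excluded)
Total matches: 3

3


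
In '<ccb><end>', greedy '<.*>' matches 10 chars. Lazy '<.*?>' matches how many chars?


Greedy '<.*>' tries to match as MUCH as possible.
Lazy '<.*?>' tries to match as LITTLE as possible.

String: '<ccb><end>'
Greedy '<.*>' starts at first '<' and extends to the LAST '>': '<ccb><end>' (10 chars)
Lazy '<.*?>' starts at first '<' and stops at the FIRST '>': '<ccb>' (5 chars)

5


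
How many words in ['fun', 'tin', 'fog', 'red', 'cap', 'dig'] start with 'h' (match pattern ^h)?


Pattern ^h anchors to start of word. Check which words begin with 'h':
  'fun' -> no
  'tin' -> no
  'fog' -> no
  'red' -> no
  'cap' -> no
  'dig' -> no
Matching words: []
Count: 0

0


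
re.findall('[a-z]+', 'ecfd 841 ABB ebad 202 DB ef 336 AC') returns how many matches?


Pattern '[a-z]+' finds one or more lowercase letters.
Text: 'ecfd 841 ABB ebad 202 DB ef 336 AC'
Scanning for matches:
  Match 1: 'ecfd'
  Match 2: 'ebad'
  Match 3: 'ef'
Total matches: 3

3


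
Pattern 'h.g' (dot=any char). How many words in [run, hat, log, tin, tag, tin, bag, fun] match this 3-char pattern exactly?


Pattern 'h.g' means: starts with 'h', any single char, ends with 'g'.
Checking each word (must be exactly 3 chars):
  'run' (len=3): no
  'hat' (len=3): no
  'log' (len=3): no
  'tin' (len=3): no
  'tag' (len=3): no
  'tin' (len=3): no
  'bag' (len=3): no
  'fun' (len=3): no
Matching words: []
Total: 0

0


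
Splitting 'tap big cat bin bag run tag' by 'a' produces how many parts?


Splitting by 'a' breaks the string at each occurrence of the separator.
Text: 'tap big cat bin bag run tag'
Parts after split:
  Part 1: 't'
  Part 2: 'p big c'
  Part 3: 't bin b'
  Part 4: 'g run t'
  Part 5: 'g'
Total parts: 5

5


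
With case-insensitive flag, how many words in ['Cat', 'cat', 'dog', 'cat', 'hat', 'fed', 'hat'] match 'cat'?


Case-insensitive matching: compare each word's lowercase form to 'cat'.
  'Cat' -> lower='cat' -> MATCH
  'cat' -> lower='cat' -> MATCH
  'dog' -> lower='dog' -> no
  'cat' -> lower='cat' -> MATCH
  'hat' -> lower='hat' -> no
  'fed' -> lower='fed' -> no
  'hat' -> lower='hat' -> no
Matches: ['Cat', 'cat', 'cat']
Count: 3

3


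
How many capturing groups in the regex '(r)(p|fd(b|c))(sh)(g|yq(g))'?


To count capturing groups, count each '(' that starts a group.
Pattern: '(r)(p|fd(b|c))(sh)(g|yq(g))'
Walking through the pattern:
  Position 0: '(' -> group #1
  Position 3: '(' -> group #2
  Position 8: '(' -> group #3
  Position 14: '(' -> group #4
  Position 18: '(' -> group #5
  Position 23: '(' -> group #6
Total capturing groups: 6

6


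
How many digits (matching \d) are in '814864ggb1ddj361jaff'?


\d matches any digit 0-9.
Scanning '814864ggb1ddj361jaff':
  pos 0: '8' -> DIGIT
  pos 1: '1' -> DIGIT
  pos 2: '4' -> DIGIT
  pos 3: '8' -> DIGIT
  pos 4: '6' -> DIGIT
  pos 5: '4' -> DIGIT
  pos 9: '1' -> DIGIT
  pos 13: '3' -> DIGIT
  pos 14: '6' -> DIGIT
  pos 15: '1' -> DIGIT
Digits found: ['8', '1', '4', '8', '6', '4', '1', '3', '6', '1']
Total: 10

10


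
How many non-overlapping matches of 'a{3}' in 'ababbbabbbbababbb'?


Pattern 'a{3}' matches exactly 3 consecutive a's (greedy, non-overlapping).
String: 'ababbbabbbbababbb'
Scanning for runs of a's:
  Run at pos 0: 'a' (length 1) -> 0 match(es)
  Run at pos 2: 'a' (length 1) -> 0 match(es)
  Run at pos 6: 'a' (length 1) -> 0 match(es)
  Run at pos 11: 'a' (length 1) -> 0 match(es)
  Run at pos 13: 'a' (length 1) -> 0 match(es)
Matches found: []
Total: 0

0


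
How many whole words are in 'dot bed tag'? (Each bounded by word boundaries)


Word boundaries (\b) mark the start/end of each word.
Text: 'dot bed tag'
Splitting by whitespace:
  Word 1: 'dot'
  Word 2: 'bed'
  Word 3: 'tag'
Total whole words: 3

3


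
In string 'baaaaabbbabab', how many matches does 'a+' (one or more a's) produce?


Pattern 'a+' matches one or more consecutive a's.
String: 'baaaaabbbabab'
Scanning for runs of a:
  Match 1: 'aaaaa' (length 5)
  Match 2: 'a' (length 1)
  Match 3: 'a' (length 1)
Total matches: 3

3


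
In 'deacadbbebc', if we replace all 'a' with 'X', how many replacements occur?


re.sub('a', 'X', text) replaces every occurrence of 'a' with 'X'.
Text: 'deacadbbebc'
Scanning for 'a':
  pos 2: 'a' -> replacement #1
  pos 4: 'a' -> replacement #2
Total replacements: 2

2


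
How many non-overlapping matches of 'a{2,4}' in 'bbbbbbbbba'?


Pattern 'a{2,4}' matches between 2 and 4 consecutive a's (greedy).
String: 'bbbbbbbbba'
Finding runs of a's and applying greedy matching:
  Run at pos 9: 'a' (length 1)
Matches: []
Count: 0

0


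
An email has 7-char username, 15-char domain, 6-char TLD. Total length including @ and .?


An email address has format: username@domain.tld
Username length: 7
'@' character: 1
Domain length: 15
'.' character: 1
TLD length: 6
Total = 7 + 1 + 15 + 1 + 6 = 30

30


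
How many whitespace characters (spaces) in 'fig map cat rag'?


\s matches whitespace characters (spaces, tabs, etc.).
Text: 'fig map cat rag'
This text has 4 words separated by spaces.
Number of spaces = number of words - 1 = 4 - 1 = 3

3


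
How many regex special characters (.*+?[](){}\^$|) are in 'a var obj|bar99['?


Regex special characters are: . * + ? [ ] ( ) { } \ ^ $ |
Scanning 'a var obj|bar99[':
  pos 9: '|' -> SPECIAL
  pos 15: '[' -> SPECIAL
Special chars found: ['|', '[']
Total: 2

2


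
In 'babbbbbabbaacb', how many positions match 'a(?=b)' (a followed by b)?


Lookahead 'a(?=b)' matches 'a' only when followed by 'b'.
String: 'babbbbbabbaacb'
Checking each position where char is 'a':
  pos 1: 'a' -> MATCH (next='b')
  pos 7: 'a' -> MATCH (next='b')
  pos 10: 'a' -> no (next='a')
  pos 11: 'a' -> no (next='c')
Matching positions: [1, 7]
Count: 2

2


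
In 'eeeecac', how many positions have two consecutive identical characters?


Looking for consecutive identical characters in 'eeeecac':
  pos 0-1: 'e' vs 'e' -> MATCH ('ee')
  pos 1-2: 'e' vs 'e' -> MATCH ('ee')
  pos 2-3: 'e' vs 'e' -> MATCH ('ee')
  pos 3-4: 'e' vs 'c' -> different
  pos 4-5: 'c' vs 'a' -> different
  pos 5-6: 'a' vs 'c' -> different
Consecutive identical pairs: ['ee', 'ee', 'ee']
Count: 3

3


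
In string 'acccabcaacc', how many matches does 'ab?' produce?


Pattern 'ab?' matches 'a' optionally followed by 'b'.
String: 'acccabcaacc'
Scanning left to right for 'a' then checking next char:
  Match 1: 'a' (a not followed by b)
  Match 2: 'ab' (a followed by b)
  Match 3: 'a' (a not followed by b)
  Match 4: 'a' (a not followed by b)
Total matches: 4

4


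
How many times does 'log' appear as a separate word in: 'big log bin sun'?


Scanning each word for exact match 'log':
  Word 1: 'big' -> no
  Word 2: 'log' -> MATCH
  Word 3: 'bin' -> no
  Word 4: 'sun' -> no
Total matches: 1

1


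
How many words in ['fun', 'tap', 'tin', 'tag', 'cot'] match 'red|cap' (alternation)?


Alternation 'red|cap' matches either 'red' or 'cap'.
Checking each word:
  'fun' -> no
  'tap' -> no
  'tin' -> no
  'tag' -> no
  'cot' -> no
Matches: []
Count: 0

0


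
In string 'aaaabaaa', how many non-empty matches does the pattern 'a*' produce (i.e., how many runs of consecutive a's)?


Pattern 'a*' matches zero or more a's. We want non-empty runs of consecutive a's.
String: 'aaaabaaa'
Walking through the string to find runs of a's:
  Run 1: positions 0-3 -> 'aaaa'
  Run 2: positions 5-7 -> 'aaa'
Non-empty runs found: ['aaaa', 'aaa']
Count: 2

2


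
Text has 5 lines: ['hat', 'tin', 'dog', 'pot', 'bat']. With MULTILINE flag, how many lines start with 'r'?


With MULTILINE flag, ^ matches the start of each line.
Lines: ['hat', 'tin', 'dog', 'pot', 'bat']
Checking which lines start with 'r':
  Line 1: 'hat' -> no
  Line 2: 'tin' -> no
  Line 3: 'dog' -> no
  Line 4: 'pot' -> no
  Line 5: 'bat' -> no
Matching lines: []
Count: 0

0


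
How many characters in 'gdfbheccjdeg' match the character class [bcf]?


Character class [bcf] matches any of: {b, c, f}
Scanning string 'gdfbheccjdeg' character by character:
  pos 0: 'g' -> no
  pos 1: 'd' -> no
  pos 2: 'f' -> MATCH
  pos 3: 'b' -> MATCH
  pos 4: 'h' -> no
  pos 5: 'e' -> no
  pos 6: 'c' -> MATCH
  pos 7: 'c' -> MATCH
  pos 8: 'j' -> no
  pos 9: 'd' -> no
  pos 10: 'e' -> no
  pos 11: 'g' -> no
Total matches: 4

4


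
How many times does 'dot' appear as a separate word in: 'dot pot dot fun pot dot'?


Scanning each word for exact match 'dot':
  Word 1: 'dot' -> MATCH
  Word 2: 'pot' -> no
  Word 3: 'dot' -> MATCH
  Word 4: 'fun' -> no
  Word 5: 'pot' -> no
  Word 6: 'dot' -> MATCH
Total matches: 3

3


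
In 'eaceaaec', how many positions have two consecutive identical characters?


Looking for consecutive identical characters in 'eaceaaec':
  pos 0-1: 'e' vs 'a' -> different
  pos 1-2: 'a' vs 'c' -> different
  pos 2-3: 'c' vs 'e' -> different
  pos 3-4: 'e' vs 'a' -> different
  pos 4-5: 'a' vs 'a' -> MATCH ('aa')
  pos 5-6: 'a' vs 'e' -> different
  pos 6-7: 'e' vs 'c' -> different
Consecutive identical pairs: ['aa']
Count: 1

1


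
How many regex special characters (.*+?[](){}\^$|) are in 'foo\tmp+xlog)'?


Regex special characters are: . * + ? [ ] ( ) { } \ ^ $ |
Scanning 'foo\tmp+xlog)':
  pos 3: '\' -> SPECIAL
  pos 7: '+' -> SPECIAL
  pos 12: ')' -> SPECIAL
Special chars found: ['\\', '+', ')']
Total: 3

3


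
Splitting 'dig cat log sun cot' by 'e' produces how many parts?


Splitting by 'e' breaks the string at each occurrence of the separator.
Text: 'dig cat log sun cot'
Parts after split:
  Part 1: 'dig cat log sun cot'
Total parts: 1

1


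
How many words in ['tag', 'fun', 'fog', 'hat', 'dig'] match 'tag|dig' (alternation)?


Alternation 'tag|dig' matches either 'tag' or 'dig'.
Checking each word:
  'tag' -> MATCH
  'fun' -> no
  'fog' -> no
  'hat' -> no
  'dig' -> MATCH
Matches: ['tag', 'dig']
Count: 2

2


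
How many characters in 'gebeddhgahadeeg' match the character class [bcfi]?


Character class [bcfi] matches any of: {b, c, f, i}
Scanning string 'gebeddhgahadeeg' character by character:
  pos 0: 'g' -> no
  pos 1: 'e' -> no
  pos 2: 'b' -> MATCH
  pos 3: 'e' -> no
  pos 4: 'd' -> no
  pos 5: 'd' -> no
  pos 6: 'h' -> no
  pos 7: 'g' -> no
  pos 8: 'a' -> no
  pos 9: 'h' -> no
  pos 10: 'a' -> no
  pos 11: 'd' -> no
  pos 12: 'e' -> no
  pos 13: 'e' -> no
  pos 14: 'g' -> no
Total matches: 1

1


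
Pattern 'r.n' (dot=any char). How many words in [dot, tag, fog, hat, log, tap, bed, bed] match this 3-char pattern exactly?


Pattern 'r.n' means: starts with 'r', any single char, ends with 'n'.
Checking each word (must be exactly 3 chars):
  'dot' (len=3): no
  'tag' (len=3): no
  'fog' (len=3): no
  'hat' (len=3): no
  'log' (len=3): no
  'tap' (len=3): no
  'bed' (len=3): no
  'bed' (len=3): no
Matching words: []
Total: 0

0


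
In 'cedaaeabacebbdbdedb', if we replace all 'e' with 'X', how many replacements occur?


re.sub('e', 'X', text) replaces every occurrence of 'e' with 'X'.
Text: 'cedaaeabacebbdbdedb'
Scanning for 'e':
  pos 1: 'e' -> replacement #1
  pos 5: 'e' -> replacement #2
  pos 10: 'e' -> replacement #3
  pos 16: 'e' -> replacement #4
Total replacements: 4

4


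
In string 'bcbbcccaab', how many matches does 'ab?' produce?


Pattern 'ab?' matches 'a' optionally followed by 'b'.
String: 'bcbbcccaab'
Scanning left to right for 'a' then checking next char:
  Match 1: 'a' (a not followed by b)
  Match 2: 'ab' (a followed by b)
Total matches: 2

2


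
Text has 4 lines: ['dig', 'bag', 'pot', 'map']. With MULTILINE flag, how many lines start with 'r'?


With MULTILINE flag, ^ matches the start of each line.
Lines: ['dig', 'bag', 'pot', 'map']
Checking which lines start with 'r':
  Line 1: 'dig' -> no
  Line 2: 'bag' -> no
  Line 3: 'pot' -> no
  Line 4: 'map' -> no
Matching lines: []
Count: 0

0


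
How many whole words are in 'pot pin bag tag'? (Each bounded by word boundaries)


Word boundaries (\b) mark the start/end of each word.
Text: 'pot pin bag tag'
Splitting by whitespace:
  Word 1: 'pot'
  Word 2: 'pin'
  Word 3: 'bag'
  Word 4: 'tag'
Total whole words: 4

4


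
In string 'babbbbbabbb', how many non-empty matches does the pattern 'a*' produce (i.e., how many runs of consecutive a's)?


Pattern 'a*' matches zero or more a's. We want non-empty runs of consecutive a's.
String: 'babbbbbabbb'
Walking through the string to find runs of a's:
  Run 1: positions 1-1 -> 'a'
  Run 2: positions 7-7 -> 'a'
Non-empty runs found: ['a', 'a']
Count: 2

2


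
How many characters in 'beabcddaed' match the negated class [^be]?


Negated class [^be] matches any char NOT in {b, e}
Scanning 'beabcddaed':
  pos 0: 'b' -> no (excluded)
  pos 1: 'e' -> no (excluded)
  pos 2: 'a' -> MATCH
  pos 3: 'b' -> no (excluded)
  pos 4: 'c' -> MATCH
  pos 5: 'd' -> MATCH
  pos 6: 'd' -> MATCH
  pos 7: 'a' -> MATCH
  pos 8: 'e' -> no (excluded)
  pos 9: 'd' -> MATCH
Total matches: 6

6


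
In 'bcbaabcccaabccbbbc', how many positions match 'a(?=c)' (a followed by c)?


Lookahead 'a(?=c)' matches 'a' only when followed by 'c'.
String: 'bcbaabcccaabccbbbc'
Checking each position where char is 'a':
  pos 3: 'a' -> no (next='a')
  pos 4: 'a' -> no (next='b')
  pos 9: 'a' -> no (next='a')
  pos 10: 'a' -> no (next='b')
Matching positions: []
Count: 0

0


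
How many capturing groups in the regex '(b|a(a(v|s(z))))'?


To count capturing groups, count each '(' that starts a group.
Pattern: '(b|a(a(v|s(z))))'
Walking through the pattern:
  Position 0: '(' -> group #1
  Position 4: '(' -> group #2
  Position 6: '(' -> group #3
  Position 10: '(' -> group #4
Total capturing groups: 4

4


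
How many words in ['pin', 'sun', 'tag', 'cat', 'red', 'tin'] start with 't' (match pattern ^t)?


Pattern ^t anchors to start of word. Check which words begin with 't':
  'pin' -> no
  'sun' -> no
  'tag' -> MATCH (starts with 't')
  'cat' -> no
  'red' -> no
  'tin' -> MATCH (starts with 't')
Matching words: ['tag', 'tin']
Count: 2

2


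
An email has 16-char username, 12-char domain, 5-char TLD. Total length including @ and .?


An email address has format: username@domain.tld
Username length: 16
'@' character: 1
Domain length: 12
'.' character: 1
TLD length: 5
Total = 16 + 1 + 12 + 1 + 5 = 35

35


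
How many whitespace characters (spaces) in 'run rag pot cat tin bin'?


\s matches whitespace characters (spaces, tabs, etc.).
Text: 'run rag pot cat tin bin'
This text has 6 words separated by spaces.
Number of spaces = number of words - 1 = 6 - 1 = 5

5


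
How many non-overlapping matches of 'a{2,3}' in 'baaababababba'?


Pattern 'a{2,3}' matches between 2 and 3 consecutive a's (greedy).
String: 'baaababababba'
Finding runs of a's and applying greedy matching:
  Run at pos 1: 'aaa' (length 3)
  Run at pos 5: 'a' (length 1)
  Run at pos 7: 'a' (length 1)
  Run at pos 9: 'a' (length 1)
  Run at pos 12: 'a' (length 1)
Matches: ['aaa']
Count: 1

1


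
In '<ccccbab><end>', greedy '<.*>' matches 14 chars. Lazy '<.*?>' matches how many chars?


Greedy '<.*>' tries to match as MUCH as possible.
Lazy '<.*?>' tries to match as LITTLE as possible.

String: '<ccccbab><end>'
Greedy '<.*>' starts at first '<' and extends to the LAST '>': '<ccccbab><end>' (14 chars)
Lazy '<.*?>' starts at first '<' and stops at the FIRST '>': '<ccccbab>' (9 chars)

9


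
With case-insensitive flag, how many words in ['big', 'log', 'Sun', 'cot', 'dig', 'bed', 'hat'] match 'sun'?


Case-insensitive matching: compare each word's lowercase form to 'sun'.
  'big' -> lower='big' -> no
  'log' -> lower='log' -> no
  'Sun' -> lower='sun' -> MATCH
  'cot' -> lower='cot' -> no
  'dig' -> lower='dig' -> no
  'bed' -> lower='bed' -> no
  'hat' -> lower='hat' -> no
Matches: ['Sun']
Count: 1

1


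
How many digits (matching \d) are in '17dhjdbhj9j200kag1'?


\d matches any digit 0-9.
Scanning '17dhjdbhj9j200kag1':
  pos 0: '1' -> DIGIT
  pos 1: '7' -> DIGIT
  pos 9: '9' -> DIGIT
  pos 11: '2' -> DIGIT
  pos 12: '0' -> DIGIT
  pos 13: '0' -> DIGIT
  pos 17: '1' -> DIGIT
Digits found: ['1', '7', '9', '2', '0', '0', '1']
Total: 7

7


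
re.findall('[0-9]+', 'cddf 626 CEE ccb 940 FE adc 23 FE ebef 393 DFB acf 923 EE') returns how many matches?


Pattern '[0-9]+' finds one or more digits.
Text: 'cddf 626 CEE ccb 940 FE adc 23 FE ebef 393 DFB acf 923 EE'
Scanning for matches:
  Match 1: '626'
  Match 2: '940'
  Match 3: '23'
  Match 4: '393'
  Match 5: '923'
Total matches: 5

5


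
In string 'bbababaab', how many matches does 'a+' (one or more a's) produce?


Pattern 'a+' matches one or more consecutive a's.
String: 'bbababaab'
Scanning for runs of a:
  Match 1: 'a' (length 1)
  Match 2: 'a' (length 1)
  Match 3: 'aa' (length 2)
Total matches: 3

3


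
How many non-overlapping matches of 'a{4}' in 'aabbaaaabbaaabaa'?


Pattern 'a{4}' matches exactly 4 consecutive a's (greedy, non-overlapping).
String: 'aabbaaaabbaaabaa'
Scanning for runs of a's:
  Run at pos 0: 'aa' (length 2) -> 0 match(es)
  Run at pos 4: 'aaaa' (length 4) -> 1 match(es)
  Run at pos 10: 'aaa' (length 3) -> 0 match(es)
  Run at pos 14: 'aa' (length 2) -> 0 match(es)
Matches found: ['aaaa']
Total: 1

1


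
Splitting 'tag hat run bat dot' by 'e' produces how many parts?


Splitting by 'e' breaks the string at each occurrence of the separator.
Text: 'tag hat run bat dot'
Parts after split:
  Part 1: 'tag hat run bat dot'
Total parts: 1

1


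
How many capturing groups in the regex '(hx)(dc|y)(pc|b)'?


To count capturing groups, count each '(' that starts a group.
Pattern: '(hx)(dc|y)(pc|b)'
Walking through the pattern:
  Position 0: '(' -> group #1
  Position 4: '(' -> group #2
  Position 10: '(' -> group #3
Total capturing groups: 3

3


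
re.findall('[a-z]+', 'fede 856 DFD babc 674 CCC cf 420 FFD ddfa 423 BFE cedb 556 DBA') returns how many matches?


Pattern '[a-z]+' finds one or more lowercase letters.
Text: 'fede 856 DFD babc 674 CCC cf 420 FFD ddfa 423 BFE cedb 556 DBA'
Scanning for matches:
  Match 1: 'fede'
  Match 2: 'babc'
  Match 3: 'cf'
  Match 4: 'ddfa'
  Match 5: 'cedb'
Total matches: 5

5


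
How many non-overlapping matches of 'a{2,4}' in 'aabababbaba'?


Pattern 'a{2,4}' matches between 2 and 4 consecutive a's (greedy).
String: 'aabababbaba'
Finding runs of a's and applying greedy matching:
  Run at pos 0: 'aa' (length 2)
  Run at pos 3: 'a' (length 1)
  Run at pos 5: 'a' (length 1)
  Run at pos 8: 'a' (length 1)
  Run at pos 10: 'a' (length 1)
Matches: ['aa']
Count: 1

1


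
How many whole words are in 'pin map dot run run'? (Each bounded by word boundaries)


Word boundaries (\b) mark the start/end of each word.
Text: 'pin map dot run run'
Splitting by whitespace:
  Word 1: 'pin'
  Word 2: 'map'
  Word 3: 'dot'
  Word 4: 'run'
  Word 5: 'run'
Total whole words: 5

5


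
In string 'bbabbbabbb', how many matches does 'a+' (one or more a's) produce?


Pattern 'a+' matches one or more consecutive a's.
String: 'bbabbbabbb'
Scanning for runs of a:
  Match 1: 'a' (length 1)
  Match 2: 'a' (length 1)
Total matches: 2

2


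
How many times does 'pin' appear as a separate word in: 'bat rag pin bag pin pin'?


Scanning each word for exact match 'pin':
  Word 1: 'bat' -> no
  Word 2: 'rag' -> no
  Word 3: 'pin' -> MATCH
  Word 4: 'bag' -> no
  Word 5: 'pin' -> MATCH
  Word 6: 'pin' -> MATCH
Total matches: 3

3


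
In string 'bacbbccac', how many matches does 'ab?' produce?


Pattern 'ab?' matches 'a' optionally followed by 'b'.
String: 'bacbbccac'
Scanning left to right for 'a' then checking next char:
  Match 1: 'a' (a not followed by b)
  Match 2: 'a' (a not followed by b)
Total matches: 2

2


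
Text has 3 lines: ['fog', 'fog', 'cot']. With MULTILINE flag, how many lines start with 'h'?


With MULTILINE flag, ^ matches the start of each line.
Lines: ['fog', 'fog', 'cot']
Checking which lines start with 'h':
  Line 1: 'fog' -> no
  Line 2: 'fog' -> no
  Line 3: 'cot' -> no
Matching lines: []
Count: 0

0


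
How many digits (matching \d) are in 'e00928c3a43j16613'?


\d matches any digit 0-9.
Scanning 'e00928c3a43j16613':
  pos 1: '0' -> DIGIT
  pos 2: '0' -> DIGIT
  pos 3: '9' -> DIGIT
  pos 4: '2' -> DIGIT
  pos 5: '8' -> DIGIT
  pos 7: '3' -> DIGIT
  pos 9: '4' -> DIGIT
  pos 10: '3' -> DIGIT
  pos 12: '1' -> DIGIT
  pos 13: '6' -> DIGIT
  pos 14: '6' -> DIGIT
  pos 15: '1' -> DIGIT
  pos 16: '3' -> DIGIT
Digits found: ['0', '0', '9', '2', '8', '3', '4', '3', '1', '6', '6', '1', '3']
Total: 13

13


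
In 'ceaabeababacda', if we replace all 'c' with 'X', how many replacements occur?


re.sub('c', 'X', text) replaces every occurrence of 'c' with 'X'.
Text: 'ceaabeababacda'
Scanning for 'c':
  pos 0: 'c' -> replacement #1
  pos 11: 'c' -> replacement #2
Total replacements: 2

2


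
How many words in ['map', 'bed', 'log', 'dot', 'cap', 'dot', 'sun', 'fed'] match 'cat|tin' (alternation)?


Alternation 'cat|tin' matches either 'cat' or 'tin'.
Checking each word:
  'map' -> no
  'bed' -> no
  'log' -> no
  'dot' -> no
  'cap' -> no
  'dot' -> no
  'sun' -> no
  'fed' -> no
Matches: []
Count: 0

0


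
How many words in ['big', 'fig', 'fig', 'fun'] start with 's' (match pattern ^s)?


Pattern ^s anchors to start of word. Check which words begin with 's':
  'big' -> no
  'fig' -> no
  'fig' -> no
  'fun' -> no
Matching words: []
Count: 0

0


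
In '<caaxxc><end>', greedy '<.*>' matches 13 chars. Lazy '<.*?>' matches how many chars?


Greedy '<.*>' tries to match as MUCH as possible.
Lazy '<.*?>' tries to match as LITTLE as possible.

String: '<caaxxc><end>'
Greedy '<.*>' starts at first '<' and extends to the LAST '>': '<caaxxc><end>' (13 chars)
Lazy '<.*?>' starts at first '<' and stops at the FIRST '>': '<caaxxc>' (8 chars)

8


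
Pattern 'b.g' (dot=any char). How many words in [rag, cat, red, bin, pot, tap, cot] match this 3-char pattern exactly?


Pattern 'b.g' means: starts with 'b', any single char, ends with 'g'.
Checking each word (must be exactly 3 chars):
  'rag' (len=3): no
  'cat' (len=3): no
  'red' (len=3): no
  'bin' (len=3): no
  'pot' (len=3): no
  'tap' (len=3): no
  'cot' (len=3): no
Matching words: []
Total: 0

0


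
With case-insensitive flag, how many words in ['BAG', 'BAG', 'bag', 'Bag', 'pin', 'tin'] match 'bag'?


Case-insensitive matching: compare each word's lowercase form to 'bag'.
  'BAG' -> lower='bag' -> MATCH
  'BAG' -> lower='bag' -> MATCH
  'bag' -> lower='bag' -> MATCH
  'Bag' -> lower='bag' -> MATCH
  'pin' -> lower='pin' -> no
  'tin' -> lower='tin' -> no
Matches: ['BAG', 'BAG', 'bag', 'Bag']
Count: 4

4


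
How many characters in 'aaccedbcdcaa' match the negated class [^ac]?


Negated class [^ac] matches any char NOT in {a, c}
Scanning 'aaccedbcdcaa':
  pos 0: 'a' -> no (excluded)
  pos 1: 'a' -> no (excluded)
  pos 2: 'c' -> no (excluded)
  pos 3: 'c' -> no (excluded)
  pos 4: 'e' -> MATCH
  pos 5: 'd' -> MATCH
  pos 6: 'b' -> MATCH
  pos 7: 'c' -> no (excluded)
  pos 8: 'd' -> MATCH
  pos 9: 'c' -> no (excluded)
  pos 10: 'a' -> no (excluded)
  pos 11: 'a' -> no (excluded)
Total matches: 4

4


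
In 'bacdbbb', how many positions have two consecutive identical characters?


Looking for consecutive identical characters in 'bacdbbb':
  pos 0-1: 'b' vs 'a' -> different
  pos 1-2: 'a' vs 'c' -> different
  pos 2-3: 'c' vs 'd' -> different
  pos 3-4: 'd' vs 'b' -> different
  pos 4-5: 'b' vs 'b' -> MATCH ('bb')
  pos 5-6: 'b' vs 'b' -> MATCH ('bb')
Consecutive identical pairs: ['bb', 'bb']
Count: 2

2


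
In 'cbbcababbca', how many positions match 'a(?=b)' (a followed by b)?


Lookahead 'a(?=b)' matches 'a' only when followed by 'b'.
String: 'cbbcababbca'
Checking each position where char is 'a':
  pos 4: 'a' -> MATCH (next='b')
  pos 6: 'a' -> MATCH (next='b')
Matching positions: [4, 6]
Count: 2

2


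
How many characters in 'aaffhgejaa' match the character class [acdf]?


Character class [acdf] matches any of: {a, c, d, f}
Scanning string 'aaffhgejaa' character by character:
  pos 0: 'a' -> MATCH
  pos 1: 'a' -> MATCH
  pos 2: 'f' -> MATCH
  pos 3: 'f' -> MATCH
  pos 4: 'h' -> no
  pos 5: 'g' -> no
  pos 6: 'e' -> no
  pos 7: 'j' -> no
  pos 8: 'a' -> MATCH
  pos 9: 'a' -> MATCH
Total matches: 6

6


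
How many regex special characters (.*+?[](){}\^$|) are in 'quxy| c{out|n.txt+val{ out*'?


Regex special characters are: . * + ? [ ] ( ) { } \ ^ $ |
Scanning 'quxy| c{out|n.txt+val{ out*':
  pos 4: '|' -> SPECIAL
  pos 7: '{' -> SPECIAL
  pos 11: '|' -> SPECIAL
  pos 13: '.' -> SPECIAL
  pos 17: '+' -> SPECIAL
  pos 21: '{' -> SPECIAL
  pos 26: '*' -> SPECIAL
Special chars found: ['|', '{', '|', '.', '+', '{', '*']
Total: 7

7
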